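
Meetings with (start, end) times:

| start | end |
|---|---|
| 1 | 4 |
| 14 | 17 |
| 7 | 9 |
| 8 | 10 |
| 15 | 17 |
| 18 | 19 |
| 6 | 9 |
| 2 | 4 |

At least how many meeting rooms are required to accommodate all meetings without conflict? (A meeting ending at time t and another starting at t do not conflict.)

3

The answer is the maximum number of intervals overlapping at any instant.
starts: [1, 2, 6, 7, 8, 14, 15, 18]
ends:   [4, 4, 9, 9, 10, 17, 17, 19]
s1→1 s2→2 e4→1 e4→0 s6→1 s7→2 s8→3  — peak 3.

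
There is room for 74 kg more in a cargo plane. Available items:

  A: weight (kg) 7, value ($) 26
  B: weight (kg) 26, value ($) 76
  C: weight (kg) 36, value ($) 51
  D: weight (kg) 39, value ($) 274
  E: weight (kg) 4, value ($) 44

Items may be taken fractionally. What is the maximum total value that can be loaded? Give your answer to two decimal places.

Order: E (44/4=11.00) > D (274/39=7.03) > A (26/7=3.71) > B (76/26=2.92) > C (51/36=1.42)
Fill: take E (4 @ 44) → take D (39 @ 274) → take A (7 @ 26) → take 24/26 of B → 70.15; 74/74 used.
Total value = 414.15

414.15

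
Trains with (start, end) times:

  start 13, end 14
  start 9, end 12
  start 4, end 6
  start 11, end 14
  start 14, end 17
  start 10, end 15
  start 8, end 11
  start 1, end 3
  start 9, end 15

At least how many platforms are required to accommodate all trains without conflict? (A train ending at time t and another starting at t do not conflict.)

Count concurrent intervals with a sweep; the peak is the room count.
Events (time:±→running): 1:+→1 3:-→0 4:+→1 6:-→0 8:+→1 9:+→2 9:+→3 10:+→4 … peak 4.

4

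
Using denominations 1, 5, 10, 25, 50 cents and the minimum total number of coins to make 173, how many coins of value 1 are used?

173 = 3×50 + 2×10 + 3×1
Count of 1: 3

3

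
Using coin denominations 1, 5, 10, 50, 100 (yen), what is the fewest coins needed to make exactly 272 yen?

7

Greedy: take as many of the largest coin as possible, then repeat with the remainder.
272 − 2×100→72 − 1×50→22 − 2×10→2 − 2×1→0
Total coins = 2 + 1 + 2 + 2 = 7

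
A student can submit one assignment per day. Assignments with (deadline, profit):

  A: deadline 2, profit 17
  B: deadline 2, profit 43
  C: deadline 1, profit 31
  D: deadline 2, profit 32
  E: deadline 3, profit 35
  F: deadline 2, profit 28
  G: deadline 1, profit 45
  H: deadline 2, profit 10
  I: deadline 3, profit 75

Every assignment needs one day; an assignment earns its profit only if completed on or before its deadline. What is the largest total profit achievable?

163

Sort by profit descending; place each in the latest free slot ≤ its deadline.
By profit: I(d3,75), G(d1,45), B(d2,43), E(d3,35), D(d2,32), C(d1,31), F(d2,28), A(d2,17), H(d2,10)
I→slot 3; G→slot 1; B→slot 2; E skipped; D skipped; C skipped; F skipped; A skipped; H skipped.
Profit = 45 + 43 + 75 = 163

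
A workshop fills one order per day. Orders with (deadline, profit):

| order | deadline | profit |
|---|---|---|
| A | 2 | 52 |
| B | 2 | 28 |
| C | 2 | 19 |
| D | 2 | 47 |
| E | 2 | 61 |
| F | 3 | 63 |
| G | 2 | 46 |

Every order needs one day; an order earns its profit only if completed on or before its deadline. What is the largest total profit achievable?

176

Take jobs in profit order; each goes to the latest open slot no later than its deadline.
By profit: F(d3,63), E(d2,61), A(d2,52), D(d2,47), G(d2,46), B(d2,28), C(d2,19)
F→slot 3; E→slot 2; A→slot 1; D skipped; G skipped; B skipped; C skipped.
Profit = 52 + 61 + 63 = 176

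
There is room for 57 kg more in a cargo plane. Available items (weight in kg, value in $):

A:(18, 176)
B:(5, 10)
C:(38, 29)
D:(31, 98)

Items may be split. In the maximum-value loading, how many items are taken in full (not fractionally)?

3

Greedy by value/weight ratio, highest first.
Ratios (sorted): A 9.78, D 3.16, B 2.00, C 0.76
take A (18 @ 176); take D (31 @ 98); take B (5 @ 10); take 3/38 of C → 2.29. Capacity used 57/57.
3 item(s) taken whole; one partial (take 3/38 of C).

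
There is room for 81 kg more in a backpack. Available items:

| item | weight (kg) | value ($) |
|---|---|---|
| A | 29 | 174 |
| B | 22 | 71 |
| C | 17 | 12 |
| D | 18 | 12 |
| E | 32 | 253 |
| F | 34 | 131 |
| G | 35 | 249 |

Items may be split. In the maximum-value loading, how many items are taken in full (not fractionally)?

Sort by value per unit weight and fill in that order.
Order: E (253/32=7.91) > G (249/35=7.11) > A (174/29=6.00) > F (131/34=3.85) > B (71/22=3.23) > C (12/17=0.71) > D (12/18=0.67)
Fill: take E (32 @ 253) → take G (35 @ 249) → take 14/29 of A → 84.00; 81/81 used.
2 item(s) taken whole; one partial (take 14/29 of A).

2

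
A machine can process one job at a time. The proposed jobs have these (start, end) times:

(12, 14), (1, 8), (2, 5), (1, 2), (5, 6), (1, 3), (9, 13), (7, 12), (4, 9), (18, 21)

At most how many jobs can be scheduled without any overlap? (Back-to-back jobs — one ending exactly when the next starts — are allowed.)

Sorted by end: (1,2)  (1,3)  (2,5)  (5,6)  (1,8)  (4,9)  (7,12)  (9,13)  (12,14)  (18,21)
take (1,2); skip (1,3); take (2,5); take (5,6); skip (1,8); take (7,12); take (12,14); take (18,21).
Selected 6 jobs.

6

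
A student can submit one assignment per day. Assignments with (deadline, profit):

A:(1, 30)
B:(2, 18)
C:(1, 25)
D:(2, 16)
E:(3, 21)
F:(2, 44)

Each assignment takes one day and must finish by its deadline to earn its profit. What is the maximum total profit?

95

Sort by profit descending; place each in the latest free slot ≤ its deadline.
Profit order: F=44 A=30 C=25 E=21 B=18 D=16
Assign: F→slot 2, A→slot 1, C skipped, E→slot 3, B skipped, D skipped.
Slots: [1:A] [2:F] [3:E]
Profit = 30 + 44 + 21 = 95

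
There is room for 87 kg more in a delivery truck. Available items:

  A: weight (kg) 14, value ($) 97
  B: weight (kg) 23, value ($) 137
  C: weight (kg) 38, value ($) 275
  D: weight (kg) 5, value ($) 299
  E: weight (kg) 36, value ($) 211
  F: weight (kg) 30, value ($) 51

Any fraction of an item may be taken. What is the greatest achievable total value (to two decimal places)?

Sort by value per unit weight and fill in that order.
Order: D (299/5=59.80) > C (275/38=7.24) > A (97/14=6.93) > B (137/23=5.96) > E (211/36=5.86) > F (51/30=1.70)
Fill: take D (5 @ 299) → take C (38 @ 275) → take A (14 @ 97) → take B (23 @ 137) → take 7/36 of E → 41.03; 87/87 used.
Total value = 849.03

849.03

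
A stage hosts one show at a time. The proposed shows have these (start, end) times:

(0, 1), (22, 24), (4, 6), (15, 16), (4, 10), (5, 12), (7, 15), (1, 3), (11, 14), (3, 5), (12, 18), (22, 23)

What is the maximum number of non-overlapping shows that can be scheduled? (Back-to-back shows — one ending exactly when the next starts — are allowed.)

6

Sort by end time and greedily take each interval whose start is ≥ the last chosen end.
By end time: (0,1), (1,3), (3,5), (4,6), (4,10), (5,12), (11,14), (7,15), (15,16), (12,18), (22,23), (22,24).
Pick (0,1); next start ≥ 1 → (1,3); next start ≥ 3 → (3,5); next start ≥ 5 → (5,12); next start ≥ 12 → (15,16); next start ≥ 16 → (22,23).
Selected 6 shows.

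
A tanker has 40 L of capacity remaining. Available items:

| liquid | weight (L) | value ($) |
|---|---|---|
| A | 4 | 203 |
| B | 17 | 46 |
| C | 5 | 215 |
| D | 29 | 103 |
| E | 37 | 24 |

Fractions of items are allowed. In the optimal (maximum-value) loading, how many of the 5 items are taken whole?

3

Greedy by value/weight ratio, highest first.
Ratios (sorted): A 50.75, C 43.00, D 3.55, B 2.71, E 0.65
take A (4 @ 203); take C (5 @ 215); take D (29 @ 103); take 2/17 of B → 5.41. Capacity used 40/40.
3 item(s) taken whole; one partial (take 2/17 of B).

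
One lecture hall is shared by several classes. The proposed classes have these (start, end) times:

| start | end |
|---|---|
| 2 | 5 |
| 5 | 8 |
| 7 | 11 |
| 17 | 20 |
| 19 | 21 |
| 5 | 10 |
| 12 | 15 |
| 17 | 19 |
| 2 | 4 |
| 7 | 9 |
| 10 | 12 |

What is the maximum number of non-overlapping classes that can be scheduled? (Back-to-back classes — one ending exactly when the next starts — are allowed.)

6

Sorted by end: (2,4)  (2,5)  (5,8)  (7,9)  (5,10)  (7,11)  (10,12)  (12,15)  (17,19)  (17,20)  (19,21)
take (2,4); take (5,8); take (10,12); take (12,15); take (17,19); skip (17,20); take (19,21).
Selected 6 classes.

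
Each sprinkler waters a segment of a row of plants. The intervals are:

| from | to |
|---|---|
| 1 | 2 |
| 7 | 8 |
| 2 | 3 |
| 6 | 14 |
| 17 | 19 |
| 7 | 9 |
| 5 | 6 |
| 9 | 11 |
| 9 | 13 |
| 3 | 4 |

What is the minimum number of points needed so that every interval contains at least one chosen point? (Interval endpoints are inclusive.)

Process intervals by earliest right end; each time one isn't hit yet, stab at its right endpoint.
By right end: [1,2]  [2,3]  [3,4]  [5,6]  [7,8]  [7,9]  [9,11]  [9,13]  [6,14]  [17,19]
[1,2] uncovered → point at 2; [3,4] uncovered → point at 4; [5,6] uncovered → point at 6; [7,8] uncovered → point at 8; [9,11] uncovered → point at 11; [17,19] uncovered → point at 19.
Points: 2, 4, 6, 8, 11, 19 (6 total).

6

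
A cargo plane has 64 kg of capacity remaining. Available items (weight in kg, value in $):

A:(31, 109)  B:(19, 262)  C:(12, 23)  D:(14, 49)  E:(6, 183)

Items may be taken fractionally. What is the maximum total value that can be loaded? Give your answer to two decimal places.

582.00

Ratios (sorted): E 30.50, B 13.79, A 3.52, D 3.50, C 1.92
take E (6 @ 183); take B (19 @ 262); take A (31 @ 109); take 8/14 of D → 28.00. Capacity used 64/64.
Total value = 582.00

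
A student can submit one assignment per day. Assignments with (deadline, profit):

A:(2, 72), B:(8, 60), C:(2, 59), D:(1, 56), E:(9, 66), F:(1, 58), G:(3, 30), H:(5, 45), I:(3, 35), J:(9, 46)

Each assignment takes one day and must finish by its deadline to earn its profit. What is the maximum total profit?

Sort by profit descending; place each in the latest free slot ≤ its deadline.
Profit order: A=72 E=66 B=60 C=59 F=58 D=56 J=46 H=45 I=35 G=30
Assign: A→slot 2, E→slot 9, B→slot 8, C→slot 1, F skipped, D skipped, J→slot 7, H→slot 5, I→slot 3, G skipped.
Slots: [1:C] [2:A] [3:I] [5:H] [7:J] [8:B] [9:E]
Profit = 59 + 72 + 35 + 45 + 46 + 60 + 66 = 383

383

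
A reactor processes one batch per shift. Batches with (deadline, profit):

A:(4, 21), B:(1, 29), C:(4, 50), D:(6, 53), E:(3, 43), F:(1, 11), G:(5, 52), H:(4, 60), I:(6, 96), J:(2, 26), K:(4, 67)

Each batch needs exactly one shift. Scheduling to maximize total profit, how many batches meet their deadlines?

6

Take jobs in profit order; each goes to the latest open slot no later than its deadline.
By profit: I(d6,96), K(d4,67), H(d4,60), D(d6,53), G(d5,52), C(d4,50), E(d3,43), B(d1,29), J(d2,26), A(d4,21), F(d1,11)
I→slot 6; K→slot 4; H→slot 3; D→slot 5; G→slot 2; C→slot 1; E skipped; B skipped; J skipped; A skipped; F skipped.
6 of 11 scheduled.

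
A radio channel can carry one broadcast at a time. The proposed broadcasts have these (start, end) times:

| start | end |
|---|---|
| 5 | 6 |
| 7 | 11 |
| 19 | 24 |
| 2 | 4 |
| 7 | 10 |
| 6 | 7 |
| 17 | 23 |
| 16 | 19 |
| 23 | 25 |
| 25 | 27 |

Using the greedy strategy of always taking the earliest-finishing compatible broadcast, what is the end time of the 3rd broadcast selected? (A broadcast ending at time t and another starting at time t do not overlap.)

Order by finish time; keep every interval that doesn't clash with the previous kept one.
Sorted by end: (2,4)  (5,6)  (6,7)  (7,10)  (7,11)  (16,19)  (17,23)  (19,24)  (23,25)  (25,27)
take (2,4); take (5,6); take (6,7); take (7,10); take (16,19); take (19,24); skip (23,25); take (25,27).
Selected: (2,4) (5,6) (6,7) (7,10) (16,19) (19,24) (25,27)

7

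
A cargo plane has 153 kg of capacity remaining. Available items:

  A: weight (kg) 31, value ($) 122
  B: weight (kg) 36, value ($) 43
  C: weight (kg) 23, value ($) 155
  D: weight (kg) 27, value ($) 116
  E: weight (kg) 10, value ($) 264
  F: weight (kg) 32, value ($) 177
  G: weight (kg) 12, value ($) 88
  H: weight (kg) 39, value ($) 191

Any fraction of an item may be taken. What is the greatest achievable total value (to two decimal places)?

Sort by value per unit weight and fill in that order.
Order: E (264/10=26.40) > G (88/12=7.33) > C (155/23=6.74) > F (177/32=5.53) > H (191/39=4.90) > D (116/27=4.30) > A (122/31=3.94) > B (43/36=1.19)
Fill: take E (10 @ 264) → take G (12 @ 88) → take C (23 @ 155) → take F (32 @ 177) → take H (39 @ 191) → take D (27 @ 116) → take 10/31 of A → 39.35; 153/153 used.
Total value = 1030.35

1030.35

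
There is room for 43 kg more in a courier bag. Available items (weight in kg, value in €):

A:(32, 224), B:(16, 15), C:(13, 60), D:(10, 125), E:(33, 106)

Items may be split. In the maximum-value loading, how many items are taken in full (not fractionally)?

Order: D (125/10=12.50) > A (224/32=7.00) > C (60/13=4.62) > E (106/33=3.21) > B (15/16=0.94)
Fill: take D (10 @ 125) → take A (32 @ 224) → take 1/13 of C → 4.62; 43/43 used.
2 item(s) taken whole; one partial (take 1/13 of C).

2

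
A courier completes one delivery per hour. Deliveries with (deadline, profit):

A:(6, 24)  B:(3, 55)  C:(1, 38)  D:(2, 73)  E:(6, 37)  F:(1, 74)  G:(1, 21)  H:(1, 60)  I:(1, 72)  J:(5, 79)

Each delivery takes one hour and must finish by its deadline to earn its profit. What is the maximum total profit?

342

Take jobs in profit order; each goes to the latest open slot no later than its deadline.
Profit order: J=79 F=74 D=73 I=72 H=60 B=55 C=38 E=37 A=24 G=21
Assign: J→slot 5, F→slot 1, D→slot 2, I skipped, H skipped, B→slot 3, C skipped, E→slot 6, A→slot 4, G skipped.
Slots: [1:F] [2:D] [3:B] [4:A] [5:J] [6:E]
Profit = 74 + 73 + 55 + 24 + 79 + 37 = 342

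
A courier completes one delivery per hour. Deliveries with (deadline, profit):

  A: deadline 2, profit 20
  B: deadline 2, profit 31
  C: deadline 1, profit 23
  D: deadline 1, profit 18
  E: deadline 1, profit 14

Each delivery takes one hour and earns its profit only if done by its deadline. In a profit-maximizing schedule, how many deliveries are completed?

By profit: B(d2,31), C(d1,23), A(d2,20), D(d1,18), E(d1,14)
B→slot 2; C→slot 1; A skipped; D skipped; E skipped.
2 of 5 scheduled.

2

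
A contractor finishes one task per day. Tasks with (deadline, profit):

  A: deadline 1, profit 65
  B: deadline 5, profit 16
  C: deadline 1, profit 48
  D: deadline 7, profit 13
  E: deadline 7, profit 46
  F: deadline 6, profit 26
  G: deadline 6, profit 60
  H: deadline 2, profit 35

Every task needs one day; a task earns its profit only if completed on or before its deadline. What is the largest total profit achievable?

261

Sort by profit descending; place each in the latest free slot ≤ its deadline.
Profit order: A=65 G=60 C=48 E=46 H=35 F=26 B=16 D=13
Assign: A→slot 1, G→slot 6, C skipped, E→slot 7, H→slot 2, F→slot 5, B→slot 4, D→slot 3.
Slots: [1:A] [2:H] [3:D] [4:B] [5:F] [6:G] [7:E]
Profit = 65 + 35 + 13 + 16 + 26 + 60 + 46 = 261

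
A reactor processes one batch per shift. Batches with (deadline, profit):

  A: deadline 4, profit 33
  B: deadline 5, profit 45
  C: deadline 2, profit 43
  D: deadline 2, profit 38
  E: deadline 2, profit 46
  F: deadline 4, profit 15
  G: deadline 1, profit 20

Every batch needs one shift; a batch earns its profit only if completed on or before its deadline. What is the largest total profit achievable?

Take jobs in profit order; each goes to the latest open slot no later than its deadline.
By profit: E(d2,46), B(d5,45), C(d2,43), D(d2,38), A(d4,33), G(d1,20), F(d4,15)
E→slot 2; B→slot 5; C→slot 1; D skipped; A→slot 4; G skipped; F→slot 3.
Profit = 43 + 46 + 15 + 33 + 45 = 182

182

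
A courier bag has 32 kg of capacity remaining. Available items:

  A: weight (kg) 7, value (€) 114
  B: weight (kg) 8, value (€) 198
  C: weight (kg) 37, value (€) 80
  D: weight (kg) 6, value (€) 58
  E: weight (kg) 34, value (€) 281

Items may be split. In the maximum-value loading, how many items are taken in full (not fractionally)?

3

Order: B (198/8=24.75) > A (114/7=16.29) > D (58/6=9.67) > E (281/34=8.26) > C (80/37=2.16)
Fill: take B (8 @ 198) → take A (7 @ 114) → take D (6 @ 58) → take 11/34 of E → 90.91; 32/32 used.
3 item(s) taken whole; one partial (take 11/34 of E).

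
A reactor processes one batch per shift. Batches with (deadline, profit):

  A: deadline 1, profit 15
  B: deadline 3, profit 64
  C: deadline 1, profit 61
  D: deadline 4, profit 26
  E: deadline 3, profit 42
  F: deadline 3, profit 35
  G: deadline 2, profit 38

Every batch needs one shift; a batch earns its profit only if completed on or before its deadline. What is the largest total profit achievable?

Take jobs in profit order; each goes to the latest open slot no later than its deadline.
By profit: B(d3,64), C(d1,61), E(d3,42), G(d2,38), F(d3,35), D(d4,26), A(d1,15)
B→slot 3; C→slot 1; E→slot 2; G skipped; F skipped; D→slot 4; A skipped.
Profit = 61 + 42 + 64 + 26 = 193

193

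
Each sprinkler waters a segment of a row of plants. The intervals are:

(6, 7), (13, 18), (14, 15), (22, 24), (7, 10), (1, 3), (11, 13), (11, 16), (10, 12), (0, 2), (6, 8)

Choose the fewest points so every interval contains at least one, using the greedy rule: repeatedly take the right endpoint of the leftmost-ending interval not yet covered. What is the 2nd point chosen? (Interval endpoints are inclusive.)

Process intervals by earliest right end; each time one isn't hit yet, stab at its right endpoint.
By right end: [0,2]  [1,3]  [6,7]  [6,8]  [7,10]  [10,12]  [11,13]  [14,15]  [11,16]  [13,18]  [22,24]
[0,2] uncovered → point at 2; [6,7] uncovered → point at 7; [10,12] uncovered → point at 12; [14,15] uncovered → point at 15; [22,24] uncovered → point at 24.
Points: 2, 7, 12, 15, 24 (5 total).

7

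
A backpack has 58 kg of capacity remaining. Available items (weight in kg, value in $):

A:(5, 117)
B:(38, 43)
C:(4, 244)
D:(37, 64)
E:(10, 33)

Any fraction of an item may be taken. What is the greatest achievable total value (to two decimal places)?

Ratios (sorted): C 61.00, A 23.40, E 3.30, D 1.73, B 1.13
take C (4 @ 244); take A (5 @ 117); take E (10 @ 33); take D (37 @ 64); take 2/38 of B → 2.26. Capacity used 58/58.
Total value = 460.26

460.26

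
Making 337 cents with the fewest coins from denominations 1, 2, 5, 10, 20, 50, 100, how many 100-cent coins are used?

Use the largest denomination that fits, subtract, and repeat.
337 − 3×100→37 − 1×20→17 − 1×10→7 − 1×5→2 − 1×2→0
Count of 100: 3

3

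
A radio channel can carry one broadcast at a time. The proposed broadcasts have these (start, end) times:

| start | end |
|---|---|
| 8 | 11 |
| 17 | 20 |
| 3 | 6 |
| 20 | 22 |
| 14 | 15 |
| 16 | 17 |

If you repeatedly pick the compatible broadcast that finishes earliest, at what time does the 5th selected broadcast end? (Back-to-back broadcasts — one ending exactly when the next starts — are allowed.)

20

Greedy by earliest finish: after sorting by end time, pick each interval compatible with the last pick.
Sorted by end: (3,6)  (8,11)  (14,15)  (16,17)  (17,20)  (20,22)
take (3,6); take (8,11); take (14,15); take (16,17); take (17,20); take (20,22).
Selected: (3,6) (8,11) (14,15) (16,17) (17,20) (20,22)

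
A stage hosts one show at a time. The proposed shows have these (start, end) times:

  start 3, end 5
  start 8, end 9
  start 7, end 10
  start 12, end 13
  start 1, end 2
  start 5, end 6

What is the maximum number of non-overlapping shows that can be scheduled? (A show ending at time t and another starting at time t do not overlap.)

5

Sorted by end: (1,2)  (3,5)  (5,6)  (8,9)  (7,10)  (12,13)
take (1,2); take (3,5); take (5,6); take (8,9); take (12,13).
Selected 5 shows.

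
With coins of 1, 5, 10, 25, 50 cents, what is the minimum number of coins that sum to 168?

8

168 − 3×50→18 − 1×10→8 − 1×5→3 − 3×1→0
Total coins = 3 + 1 + 1 + 3 = 8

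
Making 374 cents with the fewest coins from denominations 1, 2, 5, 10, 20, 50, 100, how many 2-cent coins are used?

Greedy: take as many of the largest coin as possible, then repeat with the remainder.
374 = 3×100 + 1×50 + 1×20 + 2×2
Count of 2: 2

2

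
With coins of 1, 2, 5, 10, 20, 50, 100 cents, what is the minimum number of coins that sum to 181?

181 − 1×100→81 − 1×50→31 − 1×20→11 − 1×10→1 − 1×1→0
Total coins = 1 + 1 + 1 + 1 + 1 = 5

5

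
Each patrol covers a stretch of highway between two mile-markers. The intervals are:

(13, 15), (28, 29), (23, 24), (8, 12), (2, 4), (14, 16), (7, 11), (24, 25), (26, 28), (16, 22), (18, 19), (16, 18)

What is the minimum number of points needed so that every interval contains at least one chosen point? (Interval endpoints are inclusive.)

Process intervals by earliest right end; each time one isn't hit yet, stab at its right endpoint.
By right end: [2,4]  [7,11]  [8,12]  [13,15]  [14,16]  [16,18]  [18,19]  [16,22]  [23,24]  [24,25]  [26,28]  [28,29]
[2,4] uncovered → point at 4; [7,11] uncovered → point at 11; [13,15] uncovered → point at 15; [16,18] uncovered → point at 18; [23,24] uncovered → point at 24; [26,28] uncovered → point at 28.
Points: 4, 11, 15, 18, 24, 28 (6 total).

6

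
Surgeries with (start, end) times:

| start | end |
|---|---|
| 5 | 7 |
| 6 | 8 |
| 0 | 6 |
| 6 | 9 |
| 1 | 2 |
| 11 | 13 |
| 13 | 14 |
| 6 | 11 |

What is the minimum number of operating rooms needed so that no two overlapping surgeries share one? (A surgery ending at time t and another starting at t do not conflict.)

starts: [0, 1, 5, 6, 6, 6, 11, 13]
ends:   [2, 6, 7, 8, 9, 11, 13, 14]
s0→1 s1→2 e2→1 s5→2 e6→1 s6→2 s6→3 s6→4  — peak 4.

4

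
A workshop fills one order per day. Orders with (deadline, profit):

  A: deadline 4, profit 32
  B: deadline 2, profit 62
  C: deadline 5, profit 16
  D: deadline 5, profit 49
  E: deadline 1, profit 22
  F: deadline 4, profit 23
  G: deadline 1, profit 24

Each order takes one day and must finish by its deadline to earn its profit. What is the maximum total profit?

Profit order: B=62 D=49 A=32 G=24 F=23 E=22 C=16
Assign: B→slot 2, D→slot 5, A→slot 4, G→slot 1, F→slot 3, E skipped, C skipped.
Slots: [1:G] [2:B] [3:F] [4:A] [5:D]
Profit = 24 + 62 + 23 + 32 + 49 = 190

190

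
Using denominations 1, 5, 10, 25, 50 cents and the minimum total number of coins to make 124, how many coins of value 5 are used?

0

124 = 2×50 + 2×10 + 4×1
Count of 5: 0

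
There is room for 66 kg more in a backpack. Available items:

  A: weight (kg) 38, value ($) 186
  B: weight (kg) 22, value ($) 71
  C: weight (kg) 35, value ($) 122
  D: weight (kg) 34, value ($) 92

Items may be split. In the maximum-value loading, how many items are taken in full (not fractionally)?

1

Ratios (sorted): A 4.89, C 3.49, B 3.23, D 2.71
take A (38 @ 186); take 28/35 of C → 97.60. Capacity used 66/66.
1 item(s) taken whole; one partial (take 28/35 of C).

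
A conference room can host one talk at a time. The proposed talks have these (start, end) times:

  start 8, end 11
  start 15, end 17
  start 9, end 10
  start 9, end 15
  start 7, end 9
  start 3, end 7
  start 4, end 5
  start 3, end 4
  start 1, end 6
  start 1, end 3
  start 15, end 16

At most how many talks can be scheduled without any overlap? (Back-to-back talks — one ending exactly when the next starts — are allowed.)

Sorted by end: (1,3)  (3,4)  (4,5)  (1,6)  (3,7)  (7,9)  (9,10)  (8,11)  (9,15)  (15,16)  (15,17)
take (1,3); take (3,4); take (4,5); skip (1,6); skip (3,7); take (7,9); take (9,10); skip (8,11); skip (9,15); take (15,16); skip (15,17).
Selected 6 talks.

6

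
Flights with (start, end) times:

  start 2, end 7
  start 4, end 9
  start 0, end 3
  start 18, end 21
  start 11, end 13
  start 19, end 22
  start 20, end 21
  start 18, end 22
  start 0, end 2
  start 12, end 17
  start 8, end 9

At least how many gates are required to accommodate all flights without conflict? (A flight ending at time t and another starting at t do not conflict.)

4

starts: [0, 0, 2, 4, 8, 11, 12, 18, 18, 19, 20]
ends:   [2, 3, 7, 9, 9, 13, 17, 21, 21, 22, 22]
s0→1 s0→2 e2→1 s2→2 e3→1 s4→2 e7→1 s8→2 e9→1 e9→0 s11→1 s12→2 e13→1 e17→0 s18→1 s18→2 s19→3 s20→4  — peak 4.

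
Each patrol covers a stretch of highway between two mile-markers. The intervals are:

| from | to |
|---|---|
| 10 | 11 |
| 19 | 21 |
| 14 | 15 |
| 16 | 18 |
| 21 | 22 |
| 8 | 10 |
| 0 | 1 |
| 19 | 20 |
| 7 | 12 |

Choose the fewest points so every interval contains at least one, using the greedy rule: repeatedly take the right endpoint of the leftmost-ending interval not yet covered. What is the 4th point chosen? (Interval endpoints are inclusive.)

18

Sorted: [0,1] [8,10] [10,11] [7,12] [14,15] [16,18] [19,20] [19,21] [21,22]
{[0,1]} hit by 1; {[8,10],[10,11],[7,12]} hit by 10; {[14,15]} hit by 15; {[16,18]} hit by 18; {[19,20],[19,21]} hit by 20; {[21,22]} hit by 22.
Points: 1, 10, 15, 18, 20, 22 (6 total).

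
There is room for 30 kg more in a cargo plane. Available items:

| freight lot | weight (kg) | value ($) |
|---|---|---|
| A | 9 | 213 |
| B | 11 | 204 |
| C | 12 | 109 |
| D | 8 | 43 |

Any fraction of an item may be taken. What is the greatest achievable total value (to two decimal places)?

Greedy by value/weight ratio, highest first.
Order: A (213/9=23.67) > B (204/11=18.55) > C (109/12=9.08) > D (43/8=5.38)
Fill: take A (9 @ 213) → take B (11 @ 204) → take 10/12 of C → 90.83; 30/30 used.
Total value = 507.83

507.83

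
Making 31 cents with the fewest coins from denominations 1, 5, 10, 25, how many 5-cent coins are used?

1

Greedy: take as many of the largest coin as possible, then repeat with the remainder.
31 = 1×25 + 1×5 + 1×1
Count of 5: 1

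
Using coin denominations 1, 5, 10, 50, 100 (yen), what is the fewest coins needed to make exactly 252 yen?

Use the largest denomination that fits, subtract, and repeat.
252 − 2×100→52 − 1×50→2 − 2×1→0
Total coins = 2 + 1 + 2 = 5

5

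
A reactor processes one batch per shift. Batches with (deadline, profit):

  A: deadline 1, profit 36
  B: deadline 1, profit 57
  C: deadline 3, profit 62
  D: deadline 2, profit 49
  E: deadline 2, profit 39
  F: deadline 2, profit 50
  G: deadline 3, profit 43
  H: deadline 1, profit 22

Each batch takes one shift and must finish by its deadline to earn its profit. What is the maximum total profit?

Sort by profit descending; place each in the latest free slot ≤ its deadline.
Profit order: C=62 B=57 F=50 D=49 G=43 E=39 A=36 H=22
Assign: C→slot 3, B→slot 1, F→slot 2, D skipped, G skipped, E skipped, A skipped, H skipped.
Slots: [1:B] [2:F] [3:C]
Profit = 57 + 50 + 62 = 169

169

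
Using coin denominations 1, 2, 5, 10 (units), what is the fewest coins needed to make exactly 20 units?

Use the largest denomination that fits, subtract, and repeat.
20 = 2×10
Total coins = 2 = 2

2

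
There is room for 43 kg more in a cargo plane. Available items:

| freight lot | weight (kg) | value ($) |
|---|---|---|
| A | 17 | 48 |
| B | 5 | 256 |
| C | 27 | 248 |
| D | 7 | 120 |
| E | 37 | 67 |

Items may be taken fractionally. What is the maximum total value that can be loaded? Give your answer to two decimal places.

Greedy by value/weight ratio, highest first.
Order: B (256/5=51.20) > D (120/7=17.14) > C (248/27=9.19) > A (48/17=2.82) > E (67/37=1.81)
Fill: take B (5 @ 256) → take D (7 @ 120) → take C (27 @ 248) → take 4/17 of A → 11.29; 43/43 used.
Total value = 635.29

635.29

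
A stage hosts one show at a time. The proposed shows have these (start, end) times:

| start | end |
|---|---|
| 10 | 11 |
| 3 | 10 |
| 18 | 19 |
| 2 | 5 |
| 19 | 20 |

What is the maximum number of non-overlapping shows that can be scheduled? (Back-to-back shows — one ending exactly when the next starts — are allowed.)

By end time: (2,5), (3,10), (10,11), (18,19), (19,20).
Pick (2,5); next start ≥ 5 → (10,11); next start ≥ 11 → (18,19); next start ≥ 19 → (19,20).
Selected 4 shows.

4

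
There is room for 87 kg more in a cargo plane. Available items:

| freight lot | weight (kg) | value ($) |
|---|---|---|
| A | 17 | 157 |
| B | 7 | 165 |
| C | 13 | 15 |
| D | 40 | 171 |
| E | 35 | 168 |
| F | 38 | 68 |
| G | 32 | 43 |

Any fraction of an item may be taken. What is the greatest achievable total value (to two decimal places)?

609.70

Order: B (165/7=23.57) > A (157/17=9.24) > E (168/35=4.80) > D (171/40=4.28) > F (68/38=1.79) > G (43/32=1.34) > C (15/13=1.15)
Fill: take B (7 @ 165) → take A (17 @ 157) → take E (35 @ 168) → take 28/40 of D → 119.70; 87/87 used.
Total value = 609.70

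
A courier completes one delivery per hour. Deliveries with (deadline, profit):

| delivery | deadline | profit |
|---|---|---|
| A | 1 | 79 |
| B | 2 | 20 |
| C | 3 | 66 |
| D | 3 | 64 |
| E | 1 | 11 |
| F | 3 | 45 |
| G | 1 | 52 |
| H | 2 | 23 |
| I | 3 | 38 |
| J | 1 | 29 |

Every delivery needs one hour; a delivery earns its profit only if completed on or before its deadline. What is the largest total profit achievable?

Sort by profit descending; place each in the latest free slot ≤ its deadline.
Profit order: A=79 C=66 D=64 G=52 F=45 I=38 J=29 H=23 B=20 E=11
Assign: A→slot 1, C→slot 3, D→slot 2, G skipped, F skipped, I skipped, J skipped, H skipped, B skipped, E skipped.
Slots: [1:A] [2:D] [3:C]
Profit = 79 + 64 + 66 = 209

209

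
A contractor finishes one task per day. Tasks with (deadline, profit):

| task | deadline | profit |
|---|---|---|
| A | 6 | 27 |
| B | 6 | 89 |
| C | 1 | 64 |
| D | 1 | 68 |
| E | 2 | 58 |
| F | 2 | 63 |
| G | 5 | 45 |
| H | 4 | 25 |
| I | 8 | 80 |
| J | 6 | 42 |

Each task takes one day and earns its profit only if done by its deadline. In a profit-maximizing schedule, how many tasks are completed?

7

Take jobs in profit order; each goes to the latest open slot no later than its deadline.
By profit: B(d6,89), I(d8,80), D(d1,68), C(d1,64), F(d2,63), E(d2,58), G(d5,45), J(d6,42), A(d6,27), H(d4,25)
B→slot 6; I→slot 8; D→slot 1; C skipped; F→slot 2; E skipped; G→slot 5; J→slot 4; A→slot 3; H skipped.
7 of 10 scheduled.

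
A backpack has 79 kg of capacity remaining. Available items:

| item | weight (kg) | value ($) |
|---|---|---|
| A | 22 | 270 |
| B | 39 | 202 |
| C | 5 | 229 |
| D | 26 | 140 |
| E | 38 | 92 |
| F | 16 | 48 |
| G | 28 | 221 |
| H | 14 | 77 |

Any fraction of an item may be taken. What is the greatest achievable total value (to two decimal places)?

850.85

Order: C (229/5=45.80) > A (270/22=12.27) > G (221/28=7.89) > H (77/14=5.50) > D (140/26=5.38) > B (202/39=5.18) > F (48/16=3.00) > E (92/38=2.42)
Fill: take C (5 @ 229) → take A (22 @ 270) → take G (28 @ 221) → take H (14 @ 77) → take 10/26 of D → 53.85; 79/79 used.
Total value = 850.85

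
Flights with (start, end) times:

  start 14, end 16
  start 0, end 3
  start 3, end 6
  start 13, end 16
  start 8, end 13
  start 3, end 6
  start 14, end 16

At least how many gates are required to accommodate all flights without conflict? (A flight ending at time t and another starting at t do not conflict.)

3

Count concurrent intervals with a sweep; the peak is the room count.
Events (time:±→running): 0:+→1 3:-→0 3:+→1 3:+→2 6:-→1 6:-→0 8:+→1 13:-→0 13:+→1 14:+→2 14:+→3 … peak 3.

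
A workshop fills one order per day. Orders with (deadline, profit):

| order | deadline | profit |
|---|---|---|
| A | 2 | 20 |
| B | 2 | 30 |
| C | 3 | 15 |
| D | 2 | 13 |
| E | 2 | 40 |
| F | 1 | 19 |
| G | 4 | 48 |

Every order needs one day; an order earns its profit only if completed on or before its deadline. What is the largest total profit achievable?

133

By profit: G(d4,48), E(d2,40), B(d2,30), A(d2,20), F(d1,19), C(d3,15), D(d2,13)
G→slot 4; E→slot 2; B→slot 1; A skipped; F skipped; C→slot 3; D skipped.
Profit = 30 + 40 + 15 + 48 = 133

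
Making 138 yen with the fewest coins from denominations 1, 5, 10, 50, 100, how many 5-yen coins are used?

138 = 1×100 + 3×10 + 1×5 + 3×1
Count of 5: 1

1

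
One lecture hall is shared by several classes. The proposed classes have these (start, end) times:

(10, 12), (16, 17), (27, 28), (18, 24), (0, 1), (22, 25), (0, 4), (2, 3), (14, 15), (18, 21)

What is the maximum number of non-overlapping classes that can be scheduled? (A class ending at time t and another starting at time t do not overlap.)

8

Sorted by end: (0,1)  (2,3)  (0,4)  (10,12)  (14,15)  (16,17)  (18,21)  (18,24)  (22,25)  (27,28)
take (0,1); take (2,3); take (10,12); take (14,15); take (16,17); take (18,21); take (22,25); take (27,28).
Selected 8 classes.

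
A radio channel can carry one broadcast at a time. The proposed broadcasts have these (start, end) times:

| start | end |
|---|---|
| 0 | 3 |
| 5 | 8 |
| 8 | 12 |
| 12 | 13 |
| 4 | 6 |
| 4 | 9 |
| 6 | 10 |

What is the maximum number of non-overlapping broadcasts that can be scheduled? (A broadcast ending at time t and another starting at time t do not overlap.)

4

Sorted by end: (0,3)  (4,6)  (5,8)  (4,9)  (6,10)  (8,12)  (12,13)
take (0,3); take (4,6); take (6,10); take (12,13).
Selected 4 broadcasts.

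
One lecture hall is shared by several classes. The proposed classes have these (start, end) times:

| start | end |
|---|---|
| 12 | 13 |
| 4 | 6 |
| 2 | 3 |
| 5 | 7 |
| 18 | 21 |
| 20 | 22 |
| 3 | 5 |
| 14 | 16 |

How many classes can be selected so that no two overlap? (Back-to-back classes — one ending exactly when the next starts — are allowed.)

6

Order by finish time; keep every interval that doesn't clash with the previous kept one.
Sorted by end: (2,3)  (3,5)  (4,6)  (5,7)  (12,13)  (14,16)  (18,21)  (20,22)
take (2,3); take (3,5); take (5,7); take (12,13); take (14,16); take (18,21).
Selected 6 classes.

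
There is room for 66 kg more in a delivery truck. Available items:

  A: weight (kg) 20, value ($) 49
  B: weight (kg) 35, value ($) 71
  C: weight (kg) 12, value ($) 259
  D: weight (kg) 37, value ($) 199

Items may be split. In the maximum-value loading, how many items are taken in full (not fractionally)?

Sort by value per unit weight and fill in that order.
Ratios (sorted): C 21.58, D 5.38, A 2.45, B 2.03
take C (12 @ 259); take D (37 @ 199); take 17/20 of A → 41.65. Capacity used 66/66.
2 item(s) taken whole; one partial (take 17/20 of A).

2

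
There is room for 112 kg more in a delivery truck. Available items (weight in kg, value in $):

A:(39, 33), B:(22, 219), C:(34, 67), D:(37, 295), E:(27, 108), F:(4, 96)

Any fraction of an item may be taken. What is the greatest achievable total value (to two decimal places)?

Sort by value per unit weight and fill in that order.
Order: F (96/4=24.00) > B (219/22=9.95) > D (295/37=7.97) > E (108/27=4.00) > C (67/34=1.97) > A (33/39=0.85)
Fill: take F (4 @ 96) → take B (22 @ 219) → take D (37 @ 295) → take E (27 @ 108) → take 22/34 of C → 43.35; 112/112 used.
Total value = 761.35

761.35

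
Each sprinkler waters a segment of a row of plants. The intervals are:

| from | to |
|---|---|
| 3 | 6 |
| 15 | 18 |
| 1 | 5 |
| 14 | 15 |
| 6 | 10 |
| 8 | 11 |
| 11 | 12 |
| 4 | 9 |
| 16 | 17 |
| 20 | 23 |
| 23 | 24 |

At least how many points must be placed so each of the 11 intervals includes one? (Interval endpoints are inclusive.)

6

Sort by right endpoint; whenever an interval is uncovered, place a point at its right end.
Sorted: [1,5] [3,6] [4,9] [6,10] [8,11] [11,12] [14,15] [16,17] [15,18] [20,23] [23,24]
{[1,5],[3,6],[4,9]} hit by 5; {[6,10],[8,11]} hit by 10; {[11,12]} hit by 12; {[14,15]} hit by 15; {[16,17],[15,18]} hit by 17; {[20,23],[23,24]} hit by 23.
Points: 5, 10, 12, 15, 17, 23 (6 total).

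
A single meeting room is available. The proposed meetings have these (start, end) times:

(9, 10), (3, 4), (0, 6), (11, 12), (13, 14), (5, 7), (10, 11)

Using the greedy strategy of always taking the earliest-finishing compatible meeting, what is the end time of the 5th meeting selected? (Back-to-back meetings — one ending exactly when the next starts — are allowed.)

12

Sorted by end: (3,4)  (0,6)  (5,7)  (9,10)  (10,11)  (11,12)  (13,14)
take (3,4); take (5,7); take (9,10); take (10,11); take (11,12); take (13,14).
Selected: (3,4) (5,7) (9,10) (10,11) (11,12) (13,14)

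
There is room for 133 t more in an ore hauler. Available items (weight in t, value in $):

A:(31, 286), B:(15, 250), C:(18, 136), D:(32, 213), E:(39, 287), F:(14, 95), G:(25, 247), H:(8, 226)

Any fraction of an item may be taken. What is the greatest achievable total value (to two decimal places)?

1409.92

Sort by value per unit weight and fill in that order.
Ratios (sorted): H 28.25, B 16.67, G 9.88, A 9.23, C 7.56, E 7.36, F 6.79, D 6.66
take H (8 @ 226); take B (15 @ 250); take G (25 @ 247); take A (31 @ 286); take C (18 @ 136); take 36/39 of E → 264.92. Capacity used 133/133.
Total value = 1409.92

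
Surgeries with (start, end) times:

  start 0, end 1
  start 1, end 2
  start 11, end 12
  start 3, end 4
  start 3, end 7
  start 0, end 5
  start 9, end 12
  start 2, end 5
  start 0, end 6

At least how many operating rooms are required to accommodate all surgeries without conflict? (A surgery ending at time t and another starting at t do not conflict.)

5

Count concurrent intervals with a sweep; the peak is the room count.
Events (time:±→running): 0:+→1 0:+→2 0:+→3 1:-→2 1:+→3 2:-→2 2:+→3 3:+→4 3:+→5 … peak 5.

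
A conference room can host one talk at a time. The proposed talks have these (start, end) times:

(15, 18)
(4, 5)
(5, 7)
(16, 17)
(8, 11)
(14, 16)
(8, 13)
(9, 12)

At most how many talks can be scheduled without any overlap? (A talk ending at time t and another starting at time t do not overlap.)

5

Order by finish time; keep every interval that doesn't clash with the previous kept one.
Sorted by end: (4,5)  (5,7)  (8,11)  (9,12)  (8,13)  (14,16)  (16,17)  (15,18)
take (4,5); take (5,7); take (8,11); skip (8,13); take (14,16); take (16,17); skip (15,18).
Selected 5 talks.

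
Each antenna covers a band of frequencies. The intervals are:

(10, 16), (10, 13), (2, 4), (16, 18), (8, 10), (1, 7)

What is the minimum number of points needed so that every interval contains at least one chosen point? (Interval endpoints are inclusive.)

Process intervals by earliest right end; each time one isn't hit yet, stab at its right endpoint.
By right end: [2,4]  [1,7]  [8,10]  [10,13]  [10,16]  [16,18]
[2,4] uncovered → point at 4; [8,10] uncovered → point at 10; [16,18] uncovered → point at 18.
Points: 4, 10, 18 (3 total).

3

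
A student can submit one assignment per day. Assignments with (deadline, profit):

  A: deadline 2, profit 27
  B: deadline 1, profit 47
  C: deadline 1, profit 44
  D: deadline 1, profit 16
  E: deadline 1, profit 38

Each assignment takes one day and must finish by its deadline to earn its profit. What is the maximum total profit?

74

Sort by profit descending; place each in the latest free slot ≤ its deadline.
Profit order: B=47 C=44 E=38 A=27 D=16
Assign: B→slot 1, C skipped, E skipped, A→slot 2, D skipped.
Slots: [1:B] [2:A]
Profit = 47 + 27 = 74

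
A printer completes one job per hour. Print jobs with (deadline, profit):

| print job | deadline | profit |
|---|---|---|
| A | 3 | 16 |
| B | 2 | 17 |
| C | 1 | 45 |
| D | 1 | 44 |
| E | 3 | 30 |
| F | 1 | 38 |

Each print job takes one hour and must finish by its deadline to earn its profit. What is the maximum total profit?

Sort by profit descending; place each in the latest free slot ≤ its deadline.
Profit order: C=45 D=44 F=38 E=30 B=17 A=16
Assign: C→slot 1, D skipped, F skipped, E→slot 3, B→slot 2, A skipped.
Slots: [1:C] [2:B] [3:E]
Profit = 45 + 17 + 30 = 92

92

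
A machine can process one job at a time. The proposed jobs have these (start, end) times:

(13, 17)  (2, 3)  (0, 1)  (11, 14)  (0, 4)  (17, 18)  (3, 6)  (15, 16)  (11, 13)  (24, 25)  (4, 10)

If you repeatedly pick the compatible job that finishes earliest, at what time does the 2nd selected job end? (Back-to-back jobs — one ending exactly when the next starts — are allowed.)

Order by finish time; keep every interval that doesn't clash with the previous kept one.
By end time: (0,1), (2,3), (0,4), (3,6), (4,10), (11,13), (11,14), (15,16), (13,17), (17,18), (24,25).
Pick (0,1); next start ≥ 1 → (2,3); next start ≥ 3 → (3,6); next start ≥ 6 → (11,13); next start ≥ 13 → (15,16); next start ≥ 16 → (17,18); next start ≥ 18 → (24,25).
Selected: (0,1) (2,3) (3,6) (11,13) (15,16) (17,18) (24,25)

3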